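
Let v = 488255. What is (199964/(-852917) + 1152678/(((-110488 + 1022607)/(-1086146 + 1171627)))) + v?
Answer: 35683325596872835/59843215471 ≈ 5.9628e+5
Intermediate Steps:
(199964/(-852917) + 1152678/(((-110488 + 1022607)/(-1086146 + 1171627)))) + v = (199964/(-852917) + 1152678/(((-110488 + 1022607)/(-1086146 + 1171627)))) + 488255 = (199964*(-1/852917) + 1152678/((912119/85481))) + 488255 = (-199964/852917 + 1152678/((912119*(1/85481)))) + 488255 = (-199964/852917 + 1152678/(912119/85481)) + 488255 = (-199964/852917 + 1152678*(85481/912119)) + 488255 = (-199964/852917 + 98532068118/912119) + 488255 = 6464576427079730/59843215471 + 488255 = 35683325596872835/59843215471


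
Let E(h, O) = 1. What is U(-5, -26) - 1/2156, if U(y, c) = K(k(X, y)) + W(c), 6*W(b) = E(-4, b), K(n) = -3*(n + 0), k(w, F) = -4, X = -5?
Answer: 78691/6468 ≈ 12.166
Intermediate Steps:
K(n) = -3*n
W(b) = 1/6 (W(b) = (1/6)*1 = 1/6)
U(y, c) = 73/6 (U(y, c) = -3*(-4) + 1/6 = 12 + 1/6 = 73/6)
U(-5, -26) - 1/2156 = 73/6 - 1/2156 = 78691/6468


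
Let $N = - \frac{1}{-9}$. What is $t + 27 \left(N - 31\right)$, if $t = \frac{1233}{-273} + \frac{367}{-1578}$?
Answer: $- \frac{120442687}{143598} \approx -838.75$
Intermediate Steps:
$N = \frac{1}{9}$ ($N = \left(-1\right) \left(- \frac{1}{9}\right) = \frac{1}{9} \approx 0.11111$)
$t = - \frac{681955}{143598}$ ($t = 1233 \left(- \frac{1}{273}\right) + 367 \left(- \frac{1}{1578}\right) = - \frac{411}{91} - \frac{367}{1578} = - \frac{681955}{143598} \approx -4.7491$)
$t + 27 \left(N - 31\right) = - \frac{681955}{143598} + 27 \left(\frac{1}{9} - 31\right) = - \frac{681955}{143598} + 27 \left(- \frac{278}{9}\right) = - \frac{681955}{143598} - 834 = - \frac{120442687}{143598}$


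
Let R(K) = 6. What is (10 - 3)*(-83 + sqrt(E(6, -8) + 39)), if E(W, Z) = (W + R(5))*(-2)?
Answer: -581 + 7*sqrt(15) ≈ -553.89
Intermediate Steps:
E(W, Z) = -12 - 2*W (E(W, Z) = (W + 6)*(-2) = (6 + W)*(-2) = -12 - 2*W)
(10 - 3)*(-83 + sqrt(E(6, -8) + 39)) = (10 - 3)*(-83 + sqrt((-12 - 2*6) + 39)) = 7*(-83 + sqrt((-12 - 12) + 39)) = 7*(-83 + sqrt(-24 + 39)) = 7*(-83 + sqrt(15)) = -581 + 7*sqrt(15)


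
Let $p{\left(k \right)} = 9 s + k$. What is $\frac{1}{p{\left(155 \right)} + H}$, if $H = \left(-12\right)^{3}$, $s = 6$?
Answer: $- \frac{1}{1519} \approx -0.00065833$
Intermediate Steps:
$p{\left(k \right)} = 54 + k$ ($p{\left(k \right)} = 9 \cdot 6 + k = 54 + k$)
$H = -1728$
$\frac{1}{p{\left(155 \right)} + H} = \frac{1}{\left(54 + 155\right) - 1728} = \frac{1}{209 - 1728} = \frac{1}{-1519} = - \frac{1}{1519}$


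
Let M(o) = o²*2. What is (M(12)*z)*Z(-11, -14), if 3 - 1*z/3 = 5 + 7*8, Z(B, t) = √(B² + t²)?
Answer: -50112*√317 ≈ -8.9222e+5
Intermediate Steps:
z = -174 (z = 9 - 3*(5 + 7*8) = 9 - 3*(5 + 56) = 9 - 3*61 = 9 - 183 = -174)
M(o) = 2*o²
(M(12)*z)*Z(-11, -14) = ((2*12²)*(-174))*√((-11)² + (-14)²) = ((2*144)*(-174))*√(121 + 196) = (288*(-174))*√317 = -50112*√317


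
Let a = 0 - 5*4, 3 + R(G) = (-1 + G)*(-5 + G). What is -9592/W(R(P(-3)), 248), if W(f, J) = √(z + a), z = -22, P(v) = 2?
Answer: 4796*I*√42/21 ≈ 1480.1*I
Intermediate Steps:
R(G) = -3 + (-1 + G)*(-5 + G)
a = -20 (a = 0 - 20 = -20)
W(f, J) = I*√42 (W(f, J) = √(-22 - 20) = √(-42) = I*√42)
-9592/W(R(P(-3)), 248) = -9592*(-I*√42/42) = -(-4796)*I*√42/21 = 4796*I*√42/21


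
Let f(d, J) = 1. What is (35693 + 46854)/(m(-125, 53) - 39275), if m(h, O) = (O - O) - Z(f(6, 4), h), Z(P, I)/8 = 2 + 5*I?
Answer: -82547/34291 ≈ -2.4072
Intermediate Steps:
Z(P, I) = 16 + 40*I (Z(P, I) = 8*(2 + 5*I) = 16 + 40*I)
m(h, O) = -16 - 40*h (m(h, O) = (O - O) - (16 + 40*h) = 0 + (-16 - 40*h) = -16 - 40*h)
(35693 + 46854)/(m(-125, 53) - 39275) = (35693 + 46854)/((-16 - 40*(-125)) - 39275) = 82547/((-16 + 5000) - 39275) = 82547/(4984 - 39275) = 82547/(-34291) = 82547*(-1/34291) = -82547/34291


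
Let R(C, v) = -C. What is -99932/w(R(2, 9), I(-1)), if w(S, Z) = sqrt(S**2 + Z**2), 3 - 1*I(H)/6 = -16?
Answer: -24983*sqrt(130)/325 ≈ -876.46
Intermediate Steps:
I(H) = 114 (I(H) = 18 - 6*(-16) = 18 + 96 = 114)
-99932/w(R(2, 9), I(-1)) = -99932/sqrt((-1*2)**2 + 114**2) = -99932/sqrt((-2)**2 + 12996) = -99932/sqrt(4 + 12996) = -99932*sqrt(130)/1300 = -24983*sqrt(130)/325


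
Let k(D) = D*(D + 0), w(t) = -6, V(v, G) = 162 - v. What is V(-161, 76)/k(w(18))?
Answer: 323/36 ≈ 8.9722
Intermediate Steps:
k(D) = D² (k(D) = D*D = D²)
V(-161, 76)/k(w(18)) = (162 - 1*(-161))/((-6)²) = (162 + 161)/36 = 323*(1/36) = 323/36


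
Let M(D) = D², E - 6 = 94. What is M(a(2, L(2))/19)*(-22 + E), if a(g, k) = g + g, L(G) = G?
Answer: 1248/361 ≈ 3.4571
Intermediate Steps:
E = 100 (E = 6 + 94 = 100)
a(g, k) = 2*g
M(a(2, L(2))/19)*(-22 + E) = ((2*2)/19)²*(-22 + 100) = (4*(1/19))²*78 = (4/19)²*78 = (16/361)*78 = 1248/361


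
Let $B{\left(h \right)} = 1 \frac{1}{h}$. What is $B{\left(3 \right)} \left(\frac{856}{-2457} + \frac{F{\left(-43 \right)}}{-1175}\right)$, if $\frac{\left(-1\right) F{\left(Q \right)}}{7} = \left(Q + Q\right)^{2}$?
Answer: $\frac{126198004}{8660925} \approx 14.571$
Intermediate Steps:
$B{\left(h \right)} = \frac{1}{h}$
$F{\left(Q \right)} = - 28 Q^{2}$ ($F{\left(Q \right)} = - 7 \left(Q + Q\right)^{2} = - 7 \left(2 Q\right)^{2} = - 7 \cdot 4 Q^{2} = - 28 Q^{2}$)
$B{\left(3 \right)} \left(\frac{856}{-2457} + \frac{F{\left(-43 \right)}}{-1175}\right) = \frac{\frac{856}{-2457} + \frac{\left(-28\right) \left(-43\right)^{2}}{-1175}}{3} = \frac{856 \left(- \frac{1}{2457}\right) + \left(-28\right) 1849 \left(- \frac{1}{1175}\right)}{3} = \frac{- \frac{856}{2457} - - \frac{51772}{1175}}{3} = \frac{- \frac{856}{2457} + \frac{51772}{1175}}{3} = \frac{1}{3} \cdot \frac{126198004}{2886975} = \frac{126198004}{8660925}$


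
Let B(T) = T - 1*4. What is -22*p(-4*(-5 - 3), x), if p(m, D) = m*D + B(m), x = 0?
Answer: -616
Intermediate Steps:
B(T) = -4 + T (B(T) = T - 4 = -4 + T)
p(m, D) = -4 + m + D*m (p(m, D) = m*D + (-4 + m) = D*m + (-4 + m) = -4 + m + D*m)
-22*p(-4*(-5 - 3), x) = -22*(-4 - 4*(-5 - 3) + 0*(-4*(-5 - 3))) = -22*(-4 - 4*(-8) + 0*(-4*(-8))) = -22*(-4 + 32 + 0*32) = -22*(-4 + 32 + 0) = -22*28 = -616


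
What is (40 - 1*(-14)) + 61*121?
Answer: 7435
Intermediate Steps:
(40 - 1*(-14)) + 61*121 = (40 + 14) + 7381 = 54 + 7381 = 7435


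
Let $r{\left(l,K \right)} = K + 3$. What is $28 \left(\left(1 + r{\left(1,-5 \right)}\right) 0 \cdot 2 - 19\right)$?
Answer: $-532$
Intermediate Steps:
$r{\left(l,K \right)} = 3 + K$
$28 \left(\left(1 + r{\left(1,-5 \right)}\right) 0 \cdot 2 - 19\right) = 28 \left(\left(1 + \left(3 - 5\right)\right) 0 \cdot 2 - 19\right) = 28 \left(\left(1 - 2\right) 0 - 19\right) = 28 \left(\left(-1\right) 0 - 19\right) = 28 \left(0 - 19\right) = 28 \left(-19\right) = -532$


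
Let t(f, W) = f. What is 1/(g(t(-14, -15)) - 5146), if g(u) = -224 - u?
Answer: -1/5356 ≈ -0.00018671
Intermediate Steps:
1/(g(t(-14, -15)) - 5146) = 1/((-224 - 1*(-14)) - 5146) = 1/((-224 + 14) - 5146) = 1/(-210 - 5146) = 1/(-5356) = -1/5356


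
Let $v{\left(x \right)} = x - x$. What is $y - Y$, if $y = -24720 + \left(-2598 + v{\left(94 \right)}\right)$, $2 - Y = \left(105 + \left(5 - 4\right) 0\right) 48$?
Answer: $-22280$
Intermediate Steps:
$v{\left(x \right)} = 0$
$Y = -5038$ ($Y = 2 - \left(105 + \left(5 - 4\right) 0\right) 48 = 2 - \left(105 + 1 \cdot 0\right) 48 = 2 - \left(105 + 0\right) 48 = 2 - 105 \cdot 48 = 2 - 5040 = -5038$)
$y = -27318$ ($y = -24720 + \left(-2598 + 0\right) = -24720 - 2598 = -27318$)
$y - Y = -27318 - -5038 = -27318 + 5038 = -22280$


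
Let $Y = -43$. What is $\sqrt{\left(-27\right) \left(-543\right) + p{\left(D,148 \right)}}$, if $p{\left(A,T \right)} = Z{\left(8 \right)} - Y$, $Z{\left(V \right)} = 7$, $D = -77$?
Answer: $\sqrt{14711} \approx 121.29$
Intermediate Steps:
$p{\left(A,T \right)} = 50$ ($p{\left(A,T \right)} = 7 - -43 = 7 + 43 = 50$)
$\sqrt{\left(-27\right) \left(-543\right) + p{\left(D,148 \right)}} = \sqrt{\left(-27\right) \left(-543\right) + 50} = \sqrt{14661 + 50} = \sqrt{14711}$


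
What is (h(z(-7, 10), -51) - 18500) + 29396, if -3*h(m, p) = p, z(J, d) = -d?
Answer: 10913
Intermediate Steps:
h(m, p) = -p/3
(h(z(-7, 10), -51) - 18500) + 29396 = (-⅓*(-51) - 18500) + 29396 = (17 - 18500) + 29396 = -18483 + 29396 = 10913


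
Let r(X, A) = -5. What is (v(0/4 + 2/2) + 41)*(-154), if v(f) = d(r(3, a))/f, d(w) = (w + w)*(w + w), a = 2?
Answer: -21714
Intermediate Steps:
d(w) = 4*w² (d(w) = (2*w)*(2*w) = 4*w²)
v(f) = 100/f (v(f) = (4*(-5)²)/f = (4*25)/f = 100/f)
(v(0/4 + 2/2) + 41)*(-154) = (100/(0/4 + 2/2) + 41)*(-154) = (100/(0*(¼) + 2*(½)) + 41)*(-154) = (100/(0 + 1) + 41)*(-154) = (100/1 + 41)*(-154) = (100*1 + 41)*(-154) = (100 + 41)*(-154) = 141*(-154) = -21714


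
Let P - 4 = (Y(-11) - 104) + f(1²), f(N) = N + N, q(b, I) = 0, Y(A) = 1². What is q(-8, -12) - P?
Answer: 97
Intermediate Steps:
Y(A) = 1
f(N) = 2*N
P = -97 (P = 4 + ((1 - 104) + 2*1²) = 4 + (-103 + 2*1) = 4 + (-103 + 2) = 4 - 101 = -97)
q(-8, -12) - P = 0 - 1*(-97) = 0 + 97 = 97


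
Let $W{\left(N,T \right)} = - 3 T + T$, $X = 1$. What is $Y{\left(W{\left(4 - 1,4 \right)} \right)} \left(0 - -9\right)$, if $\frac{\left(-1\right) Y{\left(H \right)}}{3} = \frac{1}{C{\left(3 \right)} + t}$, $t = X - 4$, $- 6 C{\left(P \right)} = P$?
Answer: $\frac{54}{7} \approx 7.7143$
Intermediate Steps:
$C{\left(P \right)} = - \frac{P}{6}$
$t = -3$ ($t = 1 - 4 = -3$)
$W{\left(N,T \right)} = - 2 T$
$Y{\left(H \right)} = \frac{6}{7}$ ($Y{\left(H \right)} = - \frac{3}{\left(- \frac{1}{6}\right) 3 - 3} = - \frac{3}{- \frac{1}{2} - 3} = - \frac{3}{- \frac{7}{2}} = \left(-3\right) \left(- \frac{2}{7}\right) = \frac{6}{7}$)
$Y{\left(W{\left(4 - 1,4 \right)} \right)} \left(0 - -9\right) = \frac{6 \left(0 - -9\right)}{7} = \frac{6 \left(0 + 9\right)}{7} = \frac{6}{7} \cdot 9 = \frac{54}{7}$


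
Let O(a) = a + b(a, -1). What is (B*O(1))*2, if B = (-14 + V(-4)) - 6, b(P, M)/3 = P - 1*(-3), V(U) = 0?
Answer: -520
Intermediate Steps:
b(P, M) = 9 + 3*P (b(P, M) = 3*(P - 1*(-3)) = 3*(P + 3) = 3*(3 + P) = 9 + 3*P)
O(a) = 9 + 4*a (O(a) = a + (9 + 3*a) = 9 + 4*a)
B = -20 (B = (-14 + 0) - 6 = -14 - 6 = -20)
(B*O(1))*2 = -20*(9 + 4*1)*2 = -20*(9 + 4)*2 = -20*13*2 = -260*2 = -520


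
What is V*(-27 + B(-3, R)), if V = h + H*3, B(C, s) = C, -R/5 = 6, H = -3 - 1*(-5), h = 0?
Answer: -180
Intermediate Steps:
H = 2 (H = -3 + 5 = 2)
R = -30 (R = -5*6 = -30)
V = 6 (V = 0 + 2*3 = 0 + 6 = 6)
V*(-27 + B(-3, R)) = 6*(-27 - 3) = 6*(-30) = -180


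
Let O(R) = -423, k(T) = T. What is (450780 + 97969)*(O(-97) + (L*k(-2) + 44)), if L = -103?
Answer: -94933577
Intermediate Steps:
(450780 + 97969)*(O(-97) + (L*k(-2) + 44)) = (450780 + 97969)*(-423 + (-103*(-2) + 44)) = 548749*(-423 + (206 + 44)) = 548749*(-423 + 250) = 548749*(-173) = -94933577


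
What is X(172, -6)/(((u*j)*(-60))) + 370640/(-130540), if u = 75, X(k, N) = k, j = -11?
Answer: -229052839/80771625 ≈ -2.8358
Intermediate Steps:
X(172, -6)/(((u*j)*(-60))) + 370640/(-130540) = 172/(((75*(-11))*(-60))) + 370640/(-130540) = 172/((-825*(-60))) + 370640*(-1/130540) = 172/49500 - 18532/6527 = 172*(1/49500) - 18532/6527 = 43/12375 - 18532/6527 = -229052839/80771625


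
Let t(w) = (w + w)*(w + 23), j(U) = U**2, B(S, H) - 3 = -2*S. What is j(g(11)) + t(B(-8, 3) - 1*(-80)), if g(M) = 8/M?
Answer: 2922940/121 ≈ 24157.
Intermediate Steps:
B(S, H) = 3 - 2*S
t(w) = 2*w*(23 + w) (t(w) = (2*w)*(23 + w) = 2*w*(23 + w))
j(g(11)) + t(B(-8, 3) - 1*(-80)) = (8/11)**2 + 2*((3 - 2*(-8)) - 1*(-80))*(23 + ((3 - 2*(-8)) - 1*(-80))) = (8*(1/11))**2 + 2*((3 + 16) + 80)*(23 + ((3 + 16) + 80)) = (8/11)**2 + 2*(19 + 80)*(23 + (19 + 80)) = 64/121 + 2*99*(23 + 99) = 64/121 + 2*99*122 = 64/121 + 24156 = 2922940/121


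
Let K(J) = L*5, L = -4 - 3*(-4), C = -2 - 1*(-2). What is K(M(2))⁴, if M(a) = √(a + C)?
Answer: 2560000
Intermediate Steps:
C = 0 (C = -2 + 2 = 0)
L = 8 (L = -4 + 12 = 8)
M(a) = √a (M(a) = √(a + 0) = √a)
K(J) = 40 (K(J) = 8*5 = 40)
K(M(2))⁴ = 40⁴ = 2560000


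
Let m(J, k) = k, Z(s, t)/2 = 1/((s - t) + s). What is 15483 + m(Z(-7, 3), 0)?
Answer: 15483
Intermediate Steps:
Z(s, t) = 2/(-t + 2*s) (Z(s, t) = 2/((s - t) + s) = 2/(-t + 2*s))
15483 + m(Z(-7, 3), 0) = 15483 + 0 = 15483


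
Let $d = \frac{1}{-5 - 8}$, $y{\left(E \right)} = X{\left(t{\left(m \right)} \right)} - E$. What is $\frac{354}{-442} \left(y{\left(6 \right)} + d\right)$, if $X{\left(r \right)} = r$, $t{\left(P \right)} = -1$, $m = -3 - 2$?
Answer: $\frac{16284}{2873} \approx 5.6679$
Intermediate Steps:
$m = -5$ ($m = -3 - 2 = -5$)
$y{\left(E \right)} = -1 - E$
$d = - \frac{1}{13}$ ($d = \frac{1}{-13} = - \frac{1}{13} \approx -0.076923$)
$\frac{354}{-442} \left(y{\left(6 \right)} + d\right) = \frac{354}{-442} \left(\left(-1 - 6\right) - \frac{1}{13}\right) = 354 \left(- \frac{1}{442}\right) \left(\left(-1 - 6\right) - \frac{1}{13}\right) = - \frac{177 \left(-7 - \frac{1}{13}\right)}{221} = \left(- \frac{177}{221}\right) \left(- \frac{92}{13}\right) = \frac{16284}{2873}$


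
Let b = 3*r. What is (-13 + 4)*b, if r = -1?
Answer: 27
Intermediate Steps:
b = -3 (b = 3*(-1) = -3)
(-13 + 4)*b = (-13 + 4)*(-3) = -9*(-3) = 27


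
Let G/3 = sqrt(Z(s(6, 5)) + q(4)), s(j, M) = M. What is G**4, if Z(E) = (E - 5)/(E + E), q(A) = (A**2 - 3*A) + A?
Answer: 5184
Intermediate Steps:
q(A) = A**2 - 2*A
Z(E) = (-5 + E)/(2*E) (Z(E) = (-5 + E)/((2*E)) = (-5 + E)*(1/(2*E)) = (-5 + E)/(2*E))
G = 6*sqrt(2) (G = 3*sqrt((1/2)*(-5 + 5)/5 + 4*(-2 + 4)) = 3*sqrt((1/2)*(1/5)*0 + 4*2) = 3*sqrt(0 + 8) = 3*sqrt(8) = 3*(2*sqrt(2)) = 6*sqrt(2) ≈ 8.4853)
G**4 = (6*sqrt(2))**4 = 5184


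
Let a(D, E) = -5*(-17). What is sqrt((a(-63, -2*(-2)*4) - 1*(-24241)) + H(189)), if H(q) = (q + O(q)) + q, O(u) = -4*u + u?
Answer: sqrt(24137) ≈ 155.36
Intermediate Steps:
O(u) = -3*u
a(D, E) = 85
H(q) = -q (H(q) = (q - 3*q) + q = -2*q + q = -q)
sqrt((a(-63, -2*(-2)*4) - 1*(-24241)) + H(189)) = sqrt((85 - 1*(-24241)) - 1*189) = sqrt((85 + 24241) - 189) = sqrt(24326 - 189) = sqrt(24137)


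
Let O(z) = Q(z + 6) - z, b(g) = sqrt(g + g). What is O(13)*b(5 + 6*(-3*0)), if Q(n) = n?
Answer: 6*sqrt(10) ≈ 18.974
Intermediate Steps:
b(g) = sqrt(2)*sqrt(g) (b(g) = sqrt(2*g) = sqrt(2)*sqrt(g))
O(z) = 6 (O(z) = (z + 6) - z = (6 + z) - z = 6)
O(13)*b(5 + 6*(-3*0)) = 6*(sqrt(2)*sqrt(5 + 6*(-3*0))) = 6*(sqrt(2)*sqrt(5 + 6*0)) = 6*(sqrt(2)*sqrt(5 + 0)) = 6*(sqrt(2)*sqrt(5)) = 6*sqrt(10)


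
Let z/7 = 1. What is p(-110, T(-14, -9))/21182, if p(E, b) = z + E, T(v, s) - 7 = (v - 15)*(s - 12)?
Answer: -103/21182 ≈ -0.0048626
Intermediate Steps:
z = 7 (z = 7*1 = 7)
T(v, s) = 7 + (-15 + v)*(-12 + s) (T(v, s) = 7 + (v - 15)*(s - 12) = 7 + (-15 + v)*(-12 + s))
p(E, b) = 7 + E
p(-110, T(-14, -9))/21182 = (7 - 110)/21182 = -103*1/21182 = -103/21182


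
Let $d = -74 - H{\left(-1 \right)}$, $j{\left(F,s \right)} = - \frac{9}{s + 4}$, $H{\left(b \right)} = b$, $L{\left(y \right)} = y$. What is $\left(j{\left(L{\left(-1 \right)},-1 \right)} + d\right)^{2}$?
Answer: $5776$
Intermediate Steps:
$j{\left(F,s \right)} = - \frac{9}{4 + s}$
$d = -73$ ($d = -74 - -1 = -74 + 1 = -73$)
$\left(j{\left(L{\left(-1 \right)},-1 \right)} + d\right)^{2} = \left(- \frac{9}{4 - 1} - 73\right)^{2} = \left(- \frac{9}{3} - 73\right)^{2} = \left(\left(-9\right) \frac{1}{3} - 73\right)^{2} = \left(-3 - 73\right)^{2} = \left(-76\right)^{2} = 5776$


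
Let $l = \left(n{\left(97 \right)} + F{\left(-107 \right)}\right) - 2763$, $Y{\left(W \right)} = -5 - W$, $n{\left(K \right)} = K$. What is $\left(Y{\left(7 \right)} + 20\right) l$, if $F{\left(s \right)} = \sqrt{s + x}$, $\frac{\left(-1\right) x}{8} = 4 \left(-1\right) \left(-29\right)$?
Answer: $-21328 + 24 i \sqrt{115} \approx -21328.0 + 257.37 i$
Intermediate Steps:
$x = -928$ ($x = - 8 \cdot 4 \left(-1\right) \left(-29\right) = - 8 \left(\left(-4\right) \left(-29\right)\right) = \left(-8\right) 116 = -928$)
$F{\left(s \right)} = \sqrt{-928 + s}$ ($F{\left(s \right)} = \sqrt{s - 928} = \sqrt{-928 + s}$)
$l = -2666 + 3 i \sqrt{115}$ ($l = \left(97 + \sqrt{-928 - 107}\right) - 2763 = \left(97 + \sqrt{-1035}\right) - 2763 = \left(97 + 3 i \sqrt{115}\right) - 2763 = -2666 + 3 i \sqrt{115} \approx -2666.0 + 32.171 i$)
$\left(Y{\left(7 \right)} + 20\right) l = \left(\left(-5 - 7\right) + 20\right) \left(-2666 + 3 i \sqrt{115}\right) = \left(-12 + 20\right) \left(-2666 + 3 i \sqrt{115}\right) = 8 \left(-2666 + 3 i \sqrt{115}\right) = -21328 + 24 i \sqrt{115}$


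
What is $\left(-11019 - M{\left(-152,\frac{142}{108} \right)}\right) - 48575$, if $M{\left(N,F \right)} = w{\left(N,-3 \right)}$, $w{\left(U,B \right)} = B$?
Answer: $-59591$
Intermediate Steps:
$M{\left(N,F \right)} = -3$
$\left(-11019 - M{\left(-152,\frac{142}{108} \right)}\right) - 48575 = \left(-11019 - -3\right) - 48575 = \left(-11019 + 3\right) - 48575 = -11016 - 48575 = -59591$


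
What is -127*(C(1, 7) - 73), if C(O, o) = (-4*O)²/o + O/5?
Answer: 313436/35 ≈ 8955.3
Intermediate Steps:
C(O, o) = O/5 + 16*O²/o (C(O, o) = (16*O²)/o + O*(⅕) = 16*O²/o + O/5 = O/5 + 16*O²/o)
-127*(C(1, 7) - 73) = -127*((⅕)*1*(7 + 80*1)/7 - 73) = -127*((⅕)*1*(⅐)*(7 + 80) - 73) = -127*((⅕)*1*(⅐)*87 - 73) = -127*(87/35 - 73) = -127*(-2468/35) = 313436/35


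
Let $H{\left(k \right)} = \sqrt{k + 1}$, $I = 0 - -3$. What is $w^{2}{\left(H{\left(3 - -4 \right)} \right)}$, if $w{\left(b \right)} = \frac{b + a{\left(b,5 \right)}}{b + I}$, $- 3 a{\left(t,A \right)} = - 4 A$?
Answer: $\frac{2264}{9} - 176 \sqrt{2} \approx 2.654$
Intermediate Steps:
$a{\left(t,A \right)} = \frac{4 A}{3}$ ($a{\left(t,A \right)} = - \frac{\left(-4\right) A}{3} = \frac{4 A}{3}$)
$I = 3$ ($I = 0 + 3 = 3$)
$H{\left(k \right)} = \sqrt{1 + k}$
$w{\left(b \right)} = \frac{\frac{20}{3} + b}{3 + b}$ ($w{\left(b \right)} = \frac{b + \frac{4}{3} \cdot 5}{b + 3} = \frac{b + \frac{20}{3}}{3 + b} = \frac{\frac{20}{3} + b}{3 + b}$)
$w^{2}{\left(H{\left(3 - -4 \right)} \right)} = \left(\frac{\frac{20}{3} + \sqrt{1 + \left(3 - -4\right)}}{3 + \sqrt{1 + \left(3 - -4\right)}}\right)^{2} = \left(\frac{\frac{20}{3} + \sqrt{1 + \left(3 + 4\right)}}{3 + \sqrt{1 + \left(3 + 4\right)}}\right)^{2} = \left(\frac{\frac{20}{3} + \sqrt{1 + 7}}{3 + \sqrt{1 + 7}}\right)^{2} = \left(\frac{\frac{20}{3} + \sqrt{8}}{3 + \sqrt{8}}\right)^{2} = \left(\frac{\frac{20}{3} + 2 \sqrt{2}}{3 + 2 \sqrt{2}}\right)^{2} = \frac{\left(\frac{20}{3} + 2 \sqrt{2}\right)^{2}}{\left(3 + 2 \sqrt{2}\right)^{2}}$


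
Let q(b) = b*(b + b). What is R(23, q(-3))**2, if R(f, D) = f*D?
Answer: 171396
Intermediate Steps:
q(b) = 2*b**2 (q(b) = b*(2*b) = 2*b**2)
R(f, D) = D*f
R(23, q(-3))**2 = ((2*(-3)**2)*23)**2 = ((2*9)*23)**2 = (18*23)**2 = 414**2 = 171396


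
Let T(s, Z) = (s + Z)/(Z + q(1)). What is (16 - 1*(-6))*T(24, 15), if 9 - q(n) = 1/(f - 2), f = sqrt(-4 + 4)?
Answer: 1716/49 ≈ 35.020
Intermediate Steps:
f = 0 (f = sqrt(0) = 0)
q(n) = 19/2 (q(n) = 9 - 1/(0 - 2) = 9 - 1/(-2) = 9 - 1*(-1/2) = 9 + 1/2 = 19/2)
T(s, Z) = (Z + s)/(19/2 + Z) (T(s, Z) = (s + Z)/(Z + 19/2) = (Z + s)/(19/2 + Z))
(16 - 1*(-6))*T(24, 15) = (16 - 1*(-6))*(2*(15 + 24)/(19 + 2*15)) = (16 + 6)*(2*39/(19 + 30)) = 22*(2*39/49) = 22*(2*(1/49)*39) = 22*(78/49) = 1716/49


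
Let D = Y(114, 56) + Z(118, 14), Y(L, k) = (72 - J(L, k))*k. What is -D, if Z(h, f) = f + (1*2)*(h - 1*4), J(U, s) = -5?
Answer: -4554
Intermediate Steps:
Z(h, f) = -8 + f + 2*h (Z(h, f) = f + 2*(h - 4) = f + 2*(-4 + h) = f + (-8 + 2*h) = -8 + f + 2*h)
Y(L, k) = 77*k (Y(L, k) = (72 - 1*(-5))*k = (72 + 5)*k = 77*k)
D = 4554 (D = 77*56 + (-8 + 14 + 2*118) = 4312 + (-8 + 14 + 236) = 4312 + 242 = 4554)
-D = -1*4554 = -4554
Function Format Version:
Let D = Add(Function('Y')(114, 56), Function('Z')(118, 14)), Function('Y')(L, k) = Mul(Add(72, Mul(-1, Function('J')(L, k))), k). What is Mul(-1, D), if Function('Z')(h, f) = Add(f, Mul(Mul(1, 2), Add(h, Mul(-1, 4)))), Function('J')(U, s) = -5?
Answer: -4554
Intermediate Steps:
Function('Z')(h, f) = Add(-8, f, Mul(2, h)) (Function('Z')(h, f) = Add(f, Mul(2, Add(h, -4))) = Add(f, Mul(2, Add(-4, h))) = Add(f, Add(-8, Mul(2, h))) = Add(-8, f, Mul(2, h)))
Function('Y')(L, k) = Mul(77, k) (Function('Y')(L, k) = Mul(Add(72, Mul(-1, -5)), k) = Mul(Add(72, 5), k) = Mul(77, k))
D = 4554 (D = Add(Mul(77, 56), Add(-8, 14, Mul(2, 118))) = Add(4312, Add(-8, 14, 236)) = Add(4312, 242) = 4554)
Mul(-1, D) = Mul(-1, 4554) = -4554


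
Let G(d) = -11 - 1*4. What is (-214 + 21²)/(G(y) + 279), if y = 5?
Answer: 227/264 ≈ 0.85985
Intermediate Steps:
G(d) = -15 (G(d) = -11 - 4 = -15)
(-214 + 21²)/(G(y) + 279) = (-214 + 21²)/(-15 + 279) = (-214 + 441)/264 = 227*(1/264) = 227/264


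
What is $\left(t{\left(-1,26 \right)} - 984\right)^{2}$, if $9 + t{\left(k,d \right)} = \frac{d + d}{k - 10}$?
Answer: $\frac{120450625}{121} \approx 9.9546 \cdot 10^{5}$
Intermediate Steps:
$t{\left(k,d \right)} = -9 + \frac{2 d}{-10 + k}$ ($t{\left(k,d \right)} = -9 + \frac{d + d}{k - 10} = -9 + \frac{2 d}{-10 + k}$)
$\left(t{\left(-1,26 \right)} - 984\right)^{2} = \left(\frac{90 - -9 + 2 \cdot 26}{-10 - 1} - 984\right)^{2} = \left(\frac{90 + 9 + 52}{-11} - 984\right)^{2} = \left(\left(- \frac{1}{11}\right) 151 - 984\right)^{2} = \left(- \frac{151}{11} - 984\right)^{2} = \left(- \frac{10975}{11}\right)^{2} = \frac{120450625}{121}$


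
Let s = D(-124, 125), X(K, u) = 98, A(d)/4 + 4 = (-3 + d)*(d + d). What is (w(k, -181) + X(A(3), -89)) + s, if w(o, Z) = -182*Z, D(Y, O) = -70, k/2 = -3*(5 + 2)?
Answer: 32970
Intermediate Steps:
k = -42 (k = 2*(-3*(5 + 2)) = 2*(-3*7) = 2*(-21) = -42)
A(d) = -16 + 8*d*(-3 + d) (A(d) = -16 + 4*((-3 + d)*(d + d)) = -16 + 4*((-3 + d)*(2*d)) = -16 + 4*(2*d*(-3 + d)) = -16 + 8*d*(-3 + d))
s = -70
(w(k, -181) + X(A(3), -89)) + s = (-182*(-181) + 98) - 70 = (32942 + 98) - 70 = 33040 - 70 = 32970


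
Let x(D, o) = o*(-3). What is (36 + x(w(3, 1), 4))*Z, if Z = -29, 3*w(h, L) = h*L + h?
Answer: -696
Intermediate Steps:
w(h, L) = h/3 + L*h/3 (w(h, L) = (h*L + h)/3 = (L*h + h)/3 = (h + L*h)/3 = h/3 + L*h/3)
x(D, o) = -3*o
(36 + x(w(3, 1), 4))*Z = (36 - 3*4)*(-29) = (36 - 12)*(-29) = 24*(-29) = -696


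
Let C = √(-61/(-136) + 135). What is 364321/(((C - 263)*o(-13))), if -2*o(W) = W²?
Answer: 26062067056/1586667147 + 1457284*√3706/122051319 ≈ 17.153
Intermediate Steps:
o(W) = -W²/2
C = 13*√3706/68 (C = √(-61*(-1/136) + 135) = √(61/136 + 135) = √(18421/136) = 13*√3706/68 ≈ 11.638)
364321/(((C - 263)*o(-13))) = 364321/(((13*√3706/68 - 263)*(-½*(-13)²))) = 364321/(((-263 + 13*√3706/68)*(-½*169))) = 364321/(((-263 + 13*√3706/68)*(-169/2))) = 364321/(44447/2 - 2197*√3706/136)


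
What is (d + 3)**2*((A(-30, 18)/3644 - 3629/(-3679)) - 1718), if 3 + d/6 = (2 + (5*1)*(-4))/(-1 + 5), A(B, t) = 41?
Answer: -10151205798573/3351569 ≈ -3.0288e+6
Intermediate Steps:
d = -45 (d = -18 + 6*((2 + (5*1)*(-4))/(-1 + 5)) = -18 + 6*((2 + 5*(-4))/4) = -18 + 6*((2 - 20)*(1/4)) = -18 + 6*(-18*1/4) = -18 + 6*(-9/2) = -18 - 27 = -45)
(d + 3)**2*((A(-30, 18)/3644 - 3629/(-3679)) - 1718) = (-45 + 3)**2*((41/3644 - 3629/(-3679)) - 1718) = (-42)**2*((41*(1/3644) - 3629*(-1/3679)) - 1718) = 1764*((41/3644 + 3629/3679) - 1718) = 1764*(13374915/13406276 - 1718) = 1764*(-23018607253/13406276) = -10151205798573/3351569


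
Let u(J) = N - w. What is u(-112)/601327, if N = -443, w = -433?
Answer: -10/601327 ≈ -1.6630e-5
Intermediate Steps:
u(J) = -10 (u(J) = -443 - 1*(-433) = -443 + 433 = -10)
u(-112)/601327 = -10/601327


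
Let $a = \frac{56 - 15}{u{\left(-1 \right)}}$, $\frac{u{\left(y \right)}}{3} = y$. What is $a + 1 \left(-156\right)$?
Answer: $- \frac{509}{3} \approx -169.67$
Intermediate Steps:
$u{\left(y \right)} = 3 y$
$a = - \frac{41}{3}$ ($a = \frac{56 - 15}{3 \left(-1\right)} = \frac{56 - 15}{-3} = 41 \left(- \frac{1}{3}\right) = - \frac{41}{3} \approx -13.667$)
$a + 1 \left(-156\right) = - \frac{41}{3} + 1 \left(-156\right) = - \frac{41}{3} - 156 = - \frac{509}{3}$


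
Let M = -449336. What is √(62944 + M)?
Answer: 2*I*√96598 ≈ 621.6*I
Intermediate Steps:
√(62944 + M) = √(62944 - 449336) = √(-386392) = 2*I*√96598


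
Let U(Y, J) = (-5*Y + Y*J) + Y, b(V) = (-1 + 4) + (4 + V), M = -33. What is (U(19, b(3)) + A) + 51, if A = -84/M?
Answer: 1843/11 ≈ 167.55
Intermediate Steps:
b(V) = 7 + V (b(V) = 3 + (4 + V) = 7 + V)
U(Y, J) = -4*Y + J*Y (U(Y, J) = (-5*Y + J*Y) + Y = -4*Y + J*Y)
A = 28/11 (A = -84/(-33) = -84*(-1/33) = 28/11 ≈ 2.5455)
(U(19, b(3)) + A) + 51 = (19*(-4 + (7 + 3)) + 28/11) + 51 = (19*(-4 + 10) + 28/11) + 51 = (19*6 + 28/11) + 51 = (114 + 28/11) + 51 = 1282/11 + 51 = 1843/11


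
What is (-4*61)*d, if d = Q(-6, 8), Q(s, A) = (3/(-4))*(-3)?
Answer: -549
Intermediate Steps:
Q(s, A) = 9/4 (Q(s, A) = (3*(-¼))*(-3) = -¾*(-3) = 9/4)
d = 9/4 ≈ 2.2500
(-4*61)*d = -4*61*(9/4) = -244*9/4 = -549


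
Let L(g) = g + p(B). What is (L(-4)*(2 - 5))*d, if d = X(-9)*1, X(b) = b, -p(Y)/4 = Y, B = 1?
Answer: -216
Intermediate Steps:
p(Y) = -4*Y
L(g) = -4 + g (L(g) = g - 4*1 = g - 4 = -4 + g)
d = -9 (d = -9*1 = -9)
(L(-4)*(2 - 5))*d = ((-4 - 4)*(2 - 5))*(-9) = -8*(-3)*(-9) = 24*(-9) = -216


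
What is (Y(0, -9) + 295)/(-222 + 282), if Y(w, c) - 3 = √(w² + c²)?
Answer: 307/60 ≈ 5.1167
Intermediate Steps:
Y(w, c) = 3 + √(c² + w²) (Y(w, c) = 3 + √(w² + c²) = 3 + √(c² + w²))
(Y(0, -9) + 295)/(-222 + 282) = ((3 + √((-9)² + 0²)) + 295)/(-222 + 282) = ((3 + √(81 + 0)) + 295)/60 = ((3 + √81) + 295)*(1/60) = ((3 + 9) + 295)*(1/60) = (12 + 295)*(1/60) = 307*(1/60) = 307/60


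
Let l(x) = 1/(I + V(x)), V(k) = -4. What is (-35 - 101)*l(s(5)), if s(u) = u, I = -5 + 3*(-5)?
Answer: 17/3 ≈ 5.6667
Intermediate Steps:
I = -20 (I = -5 - 15 = -20)
l(x) = -1/24 (l(x) = 1/(-20 - 4) = 1/(-24) = -1/24)
(-35 - 101)*l(s(5)) = (-35 - 101)*(-1/24) = -136*(-1/24) = 17/3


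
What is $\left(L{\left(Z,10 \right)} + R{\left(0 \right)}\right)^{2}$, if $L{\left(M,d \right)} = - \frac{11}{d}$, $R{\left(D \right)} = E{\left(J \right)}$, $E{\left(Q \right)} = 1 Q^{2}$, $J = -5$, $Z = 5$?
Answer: $\frac{57121}{100} \approx 571.21$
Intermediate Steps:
$E{\left(Q \right)} = Q^{2}$
$R{\left(D \right)} = 25$ ($R{\left(D \right)} = \left(-5\right)^{2} = 25$)
$\left(L{\left(Z,10 \right)} + R{\left(0 \right)}\right)^{2} = \left(- \frac{11}{10} + 25\right)^{2} = \left(\frac{239}{10}\right)^{2} = \frac{57121}{100}$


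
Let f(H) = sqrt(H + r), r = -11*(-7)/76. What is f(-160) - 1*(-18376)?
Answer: 18376 + I*sqrt(229577)/38 ≈ 18376.0 + 12.609*I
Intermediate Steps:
r = 77/76 (r = 77*(1/76) = 77/76 ≈ 1.0132)
f(H) = sqrt(77/76 + H) (f(H) = sqrt(H + 77/76) = sqrt(77/76 + H))
f(-160) - 1*(-18376) = sqrt(1463 + 1444*(-160))/38 - 1*(-18376) = sqrt(1463 - 231040)/38 + 18376 = sqrt(-229577)/38 + 18376 = (I*sqrt(229577))/38 + 18376 = I*sqrt(229577)/38 + 18376 = 18376 + I*sqrt(229577)/38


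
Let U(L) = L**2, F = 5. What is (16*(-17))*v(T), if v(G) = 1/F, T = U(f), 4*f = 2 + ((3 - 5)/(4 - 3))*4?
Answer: -272/5 ≈ -54.400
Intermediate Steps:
f = -3/2 (f = (2 + ((3 - 5)/(4 - 3))*4)/4 = (2 - 2/1*4)/4 = (2 - 2*1*4)/4 = (2 - 2*4)/4 = (2 - 8)/4 = (1/4)*(-6) = -3/2 ≈ -1.5000)
T = 9/4 (T = (-3/2)**2 = 9/4 ≈ 2.2500)
v(G) = 1/5
(16*(-17))*v(T) = (16*(-17))*(1/5) = -272*1/5 = -272/5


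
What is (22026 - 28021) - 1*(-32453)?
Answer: 26458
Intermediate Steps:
(22026 - 28021) - 1*(-32453) = -5995 + 32453 = 26458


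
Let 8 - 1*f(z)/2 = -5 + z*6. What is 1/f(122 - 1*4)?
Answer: -1/1390 ≈ -0.00071942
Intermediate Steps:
f(z) = 26 - 12*z (f(z) = 16 - 2*(-5 + z*6) = 16 - 2*(-5 + 6*z) = 16 + (10 - 12*z) = 26 - 12*z)
1/f(122 - 1*4) = 1/(26 - 12*(122 - 1*4)) = 1/(26 - 12*(122 - 4)) = 1/(26 - 12*118) = 1/(26 - 1416) = 1/(-1390) = -1/1390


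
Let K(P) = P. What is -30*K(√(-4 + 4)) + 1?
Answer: 1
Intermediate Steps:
-30*K(√(-4 + 4)) + 1 = -30*√(-4 + 4) + 1 = -30*√0 + 1 = -30*0 + 1 = 0 + 1 = 1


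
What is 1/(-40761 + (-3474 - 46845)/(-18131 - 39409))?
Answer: -19180/781779207 ≈ -2.4534e-5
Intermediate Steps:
1/(-40761 + (-3474 - 46845)/(-18131 - 39409)) = 1/(-40761 - 50319/(-57540)) = 1/(-40761 - 50319*(-1/57540)) = 1/(-40761 + 16773/19180) = 1/(-781779207/19180) = -19180/781779207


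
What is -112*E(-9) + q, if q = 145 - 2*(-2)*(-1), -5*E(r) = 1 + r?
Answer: -191/5 ≈ -38.200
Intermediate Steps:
E(r) = -⅕ - r/5 (E(r) = -(1 + r)/5 = -⅕ - r/5)
q = 141 (q = 145 - (-4)*(-1) = 145 - 1*4 = 145 - 4 = 141)
-112*E(-9) + q = -112*(-⅕ - ⅕*(-9)) + 141 = -112*(-⅕ + 9/5) + 141 = -112*8/5 + 141 = -896/5 + 141 = -191/5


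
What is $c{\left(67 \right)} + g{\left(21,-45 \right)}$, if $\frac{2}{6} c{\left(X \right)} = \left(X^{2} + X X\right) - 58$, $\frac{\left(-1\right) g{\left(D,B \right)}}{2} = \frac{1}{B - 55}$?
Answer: $\frac{1338001}{50} \approx 26760.0$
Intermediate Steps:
$g{\left(D,B \right)} = - \frac{2}{-55 + B}$ ($g{\left(D,B \right)} = - \frac{2}{B - 55} = - \frac{2}{-55 + B}$)
$c{\left(X \right)} = -174 + 6 X^{2}$ ($c{\left(X \right)} = 3 \left(\left(X^{2} + X X\right) - 58\right) = 3 \left(\left(X^{2} + X^{2}\right) - 58\right) = 3 \left(2 X^{2} - 58\right) = 3 \left(-58 + 2 X^{2}\right) = -174 + 6 X^{2}$)
$c{\left(67 \right)} + g{\left(21,-45 \right)} = \left(-174 + 6 \cdot 67^{2}\right) - \frac{2}{-55 - 45} = \left(-174 + 6 \cdot 4489\right) - \frac{2}{-100} = \left(-174 + 26934\right) - - \frac{1}{50} = 26760 + \frac{1}{50} = \frac{1338001}{50}$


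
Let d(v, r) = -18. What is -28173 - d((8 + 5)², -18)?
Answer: -28155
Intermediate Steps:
-28173 - d((8 + 5)², -18) = -28173 - 1*(-18) = -28173 + 18 = -28155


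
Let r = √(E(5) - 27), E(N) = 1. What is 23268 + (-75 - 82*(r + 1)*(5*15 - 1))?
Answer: 17125 - 6068*I*√26 ≈ 17125.0 - 30941.0*I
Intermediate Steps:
r = I*√26 (r = √(1 - 27) = √(-26) = I*√26 ≈ 5.099*I)
23268 + (-75 - 82*(r + 1)*(5*15 - 1)) = 23268 + (-75 - 82*(I*√26 + 1)*(5*15 - 1)) = 23268 + (-75 - 82*(1 + I*√26)*(75 - 1)) = 23268 + (-75 - 82*(1 + I*√26)*74) = 23268 + (-75 - 82*(74 + 74*I*√26)) = 23268 + (-75 + (-6068 - 6068*I*√26)) = 23268 + (-6143 - 6068*I*√26) = 17125 - 6068*I*√26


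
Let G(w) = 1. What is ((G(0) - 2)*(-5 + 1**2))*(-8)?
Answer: -32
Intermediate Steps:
((G(0) - 2)*(-5 + 1**2))*(-8) = ((1 - 2)*(-5 + 1**2))*(-8) = -(-5 + 1)*(-8) = -1*(-4)*(-8) = 4*(-8) = -32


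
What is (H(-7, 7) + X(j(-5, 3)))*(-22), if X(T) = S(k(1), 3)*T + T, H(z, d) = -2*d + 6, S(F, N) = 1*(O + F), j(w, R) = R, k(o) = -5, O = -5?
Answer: 770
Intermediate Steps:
S(F, N) = -5 + F (S(F, N) = 1*(-5 + F) = -5 + F)
H(z, d) = 6 - 2*d
X(T) = -9*T (X(T) = (-5 - 5)*T + T = -10*T + T = -9*T)
(H(-7, 7) + X(j(-5, 3)))*(-22) = ((6 - 2*7) - 9*3)*(-22) = ((6 - 14) - 27)*(-22) = (-8 - 27)*(-22) = -35*(-22) = 770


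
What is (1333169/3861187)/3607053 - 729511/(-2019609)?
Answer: 3386757210955618814/9376038923984940933 ≈ 0.36121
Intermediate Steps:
(1333169/3861187)/3607053 - 729511/(-2019609) = (1333169*(1/3861187))*(1/3607053) - 729511*(-1/2019609) = (1333169/3861187)*(1/3607053) + 729511/2019609 = 1333169/13927506151911 + 729511/2019609 = 3386757210955618814/9376038923984940933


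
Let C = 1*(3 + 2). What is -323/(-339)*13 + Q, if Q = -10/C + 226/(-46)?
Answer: 42676/7797 ≈ 5.4734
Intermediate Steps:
C = 5 (C = 1*5 = 5)
Q = -159/23 (Q = -10/5 + 226/(-46) = -10*1/5 + 226*(-1/46) = -2 - 113/23 = -159/23 ≈ -6.9130)
-323/(-339)*13 + Q = -323/(-339)*13 - 159/23 = -323*(-1/339)*13 - 159/23 = (323/339)*13 - 159/23 = 4199/339 - 159/23 = 42676/7797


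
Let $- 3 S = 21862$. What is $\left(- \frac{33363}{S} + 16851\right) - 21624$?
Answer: $- \frac{104247237}{21862} \approx -4768.4$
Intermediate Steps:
$S = - \frac{21862}{3}$ ($S = \left(- \frac{1}{3}\right) 21862 = - \frac{21862}{3} \approx -7287.3$)
$\left(- \frac{33363}{S} + 16851\right) - 21624 = \left(- \frac{33363}{- \frac{21862}{3}} + 16851\right) - 21624 = \left(\left(-33363\right) \left(- \frac{3}{21862}\right) + 16851\right) - 21624 = \left(\frac{100089}{21862} + 16851\right) - 21624 = \frac{368496651}{21862} - 21624 = - \frac{104247237}{21862}$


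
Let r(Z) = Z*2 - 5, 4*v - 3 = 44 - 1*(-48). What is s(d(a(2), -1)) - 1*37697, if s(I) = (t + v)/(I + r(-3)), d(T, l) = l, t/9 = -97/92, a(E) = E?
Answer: -2601175/69 ≈ -37698.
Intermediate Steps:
t = -873/92 (t = 9*(-97/92) = -873/92 ≈ -9.4891)
v = 95/4 (v = 3/4 + (44 - 1*(-48))/4 = 3/4 + (44 + 48)/4 = 3/4 + (1/4)*92 = 3/4 + 23 = 95/4 ≈ 23.750)
r(Z) = -5 + 2*Z (r(Z) = 2*Z - 5 = -5 + 2*Z)
s(I) = 328/(23*(-11 + I)) (s(I) = (-873/92 + 95/4)/(I + (-5 + 2*(-3))) = 328/(23*(I + (-5 - 6))) = 328/(23*(I - 11)) = 328/(23*(-11 + I)))
s(d(a(2), -1)) - 1*37697 = 328/(23*(-11 - 1)) - 1*37697 = (328/23)/(-12) - 37697 = (328/23)*(-1/12) - 37697 = -82/69 - 37697 = -2601175/69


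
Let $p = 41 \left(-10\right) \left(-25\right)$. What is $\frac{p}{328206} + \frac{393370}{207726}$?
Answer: $\frac{10936298810}{5681409963} \approx 1.9249$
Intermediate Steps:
$p = 10250$ ($p = \left(-410\right) \left(-25\right) = 10250$)
$\frac{p}{328206} + \frac{393370}{207726} = \frac{10250}{328206} + \frac{393370}{207726} = 10250 \cdot \frac{1}{328206} + 393370 \cdot \frac{1}{207726} = \frac{5125}{164103} + \frac{196685}{103863} = \frac{10936298810}{5681409963}$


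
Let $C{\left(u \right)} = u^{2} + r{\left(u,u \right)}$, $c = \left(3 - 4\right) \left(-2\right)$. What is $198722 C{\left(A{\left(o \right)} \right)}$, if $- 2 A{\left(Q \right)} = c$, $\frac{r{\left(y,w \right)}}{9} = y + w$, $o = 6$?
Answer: $-3378274$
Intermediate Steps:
$r{\left(y,w \right)} = 9 w + 9 y$ ($r{\left(y,w \right)} = 9 \left(y + w\right) = 9 \left(w + y\right) = 9 w + 9 y$)
$c = 2$ ($c = \left(-1\right) \left(-2\right) = 2$)
$A{\left(Q \right)} = -1$ ($A{\left(Q \right)} = \left(- \frac{1}{2}\right) 2 = -1$)
$C{\left(u \right)} = u^{2} + 18 u$ ($C{\left(u \right)} = u^{2} + \left(9 u + 9 u\right) = u^{2} + 18 u$)
$198722 C{\left(A{\left(o \right)} \right)} = 198722 \left(- (18 - 1)\right) = 198722 \left(\left(-1\right) 17\right) = 198722 \left(-17\right) = -3378274$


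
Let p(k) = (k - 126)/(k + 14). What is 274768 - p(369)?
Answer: 105235901/383 ≈ 2.7477e+5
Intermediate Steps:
p(k) = (-126 + k)/(14 + k)
274768 - p(369) = 274768 - (-126 + 369)/(14 + 369) = 274768 - 243/383 = 105235901/383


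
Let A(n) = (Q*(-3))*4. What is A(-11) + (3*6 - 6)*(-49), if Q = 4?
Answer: -636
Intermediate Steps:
A(n) = -48 (A(n) = (4*(-3))*4 = -12*4 = -48)
A(-11) + (3*6 - 6)*(-49) = -48 + (3*6 - 6)*(-49) = -48 + (18 - 6)*(-49) = -48 + 12*(-49) = -48 - 588 = -636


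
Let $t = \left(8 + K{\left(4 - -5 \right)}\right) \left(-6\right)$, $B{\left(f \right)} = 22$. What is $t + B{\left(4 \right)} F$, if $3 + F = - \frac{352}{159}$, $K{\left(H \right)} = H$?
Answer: $- \frac{34456}{159} \approx -216.7$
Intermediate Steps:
$F = - \frac{829}{159}$ ($F = -3 - \frac{352}{159} = - \frac{829}{159} \approx -5.2138$)
$t = -102$ ($t = \left(8 + \left(4 - -5\right)\right) \left(-6\right) = \left(8 + \left(4 + 5\right)\right) \left(-6\right) = \left(8 + 9\right) \left(-6\right) = 17 \left(-6\right) = -102$)
$t + B{\left(4 \right)} F = -102 + 22 \left(- \frac{829}{159}\right) = -102 - \frac{18238}{159} = - \frac{34456}{159}$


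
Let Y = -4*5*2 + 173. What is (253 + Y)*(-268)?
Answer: -103448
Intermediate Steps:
Y = 133 (Y = -20*2 + 173 = -40 + 173 = 133)
(253 + Y)*(-268) = (253 + 133)*(-268) = 386*(-268) = -103448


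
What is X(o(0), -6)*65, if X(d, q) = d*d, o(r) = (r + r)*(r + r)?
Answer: 0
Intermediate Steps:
o(r) = 4*r² (o(r) = (2*r)*(2*r) = 4*r²)
X(d, q) = d²
X(o(0), -6)*65 = (4*0²)²*65 = (4*0)²*65 = 0²*65 = 0*65 = 0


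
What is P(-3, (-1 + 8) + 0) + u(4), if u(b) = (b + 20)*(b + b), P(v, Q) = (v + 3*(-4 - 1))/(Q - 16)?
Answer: 194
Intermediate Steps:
P(v, Q) = (-15 + v)/(-16 + Q) (P(v, Q) = (v + 3*(-5))/(-16 + Q) = (v - 15)/(-16 + Q) = (-15 + v)/(-16 + Q))
u(b) = 2*b*(20 + b) (u(b) = (20 + b)*(2*b) = 2*b*(20 + b))
P(-3, (-1 + 8) + 0) + u(4) = (-15 - 3)/(-16 + ((-1 + 8) + 0)) + 2*4*(20 + 4) = -18/(-16 + (7 + 0)) + 2*4*24 = -18/(-16 + 7) + 192 = -18/(-9) + 192 = -⅑*(-18) + 192 = 2 + 192 = 194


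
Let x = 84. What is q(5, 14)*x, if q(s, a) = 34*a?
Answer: 39984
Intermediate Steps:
q(5, 14)*x = (34*14)*84 = 476*84 = 39984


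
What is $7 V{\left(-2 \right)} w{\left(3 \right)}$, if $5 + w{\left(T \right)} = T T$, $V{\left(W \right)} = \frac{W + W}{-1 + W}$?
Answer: $\frac{112}{3} \approx 37.333$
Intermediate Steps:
$V{\left(W \right)} = \frac{2 W}{-1 + W}$
$w{\left(T \right)} = -5 + T^{2}$ ($w{\left(T \right)} = -5 + T T = -5 + T^{2}$)
$7 V{\left(-2 \right)} w{\left(3 \right)} = 7 \cdot 2 \left(-2\right) \frac{1}{-1 - 2} \left(-5 + 3^{2}\right) = 7 \cdot 2 \left(-2\right) \frac{1}{-3} \left(-5 + 9\right) = 7 \cdot 2 \left(-2\right) \left(- \frac{1}{3}\right) 4 = 7 \cdot \frac{4}{3} \cdot 4 = \frac{28}{3} \cdot 4 = \frac{112}{3}$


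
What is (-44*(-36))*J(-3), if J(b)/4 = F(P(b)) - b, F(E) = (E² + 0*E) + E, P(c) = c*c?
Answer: 589248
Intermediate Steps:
P(c) = c²
F(E) = E + E² (F(E) = (E² + 0) + E = E² + E = E + E²)
J(b) = -4*b + 4*b²*(1 + b²) (J(b) = 4*(b²*(1 + b²) - b) = 4*(-b + b²*(1 + b²)) = -4*b + 4*b²*(1 + b²))
(-44*(-36))*J(-3) = (-44*(-36))*(4*(-3)*(-1 - 3 + (-3)³)) = 1584*(4*(-3)*(-1 - 3 - 27)) = 1584*(4*(-3)*(-31)) = 1584*372 = 589248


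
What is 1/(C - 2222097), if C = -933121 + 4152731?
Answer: 1/997513 ≈ 1.0025e-6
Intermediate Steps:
C = 3219610
1/(C - 2222097) = 1/(3219610 - 2222097) = 1/997513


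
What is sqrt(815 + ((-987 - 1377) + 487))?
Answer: 3*I*sqrt(118) ≈ 32.588*I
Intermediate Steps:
sqrt(815 + ((-987 - 1377) + 487)) = sqrt(815 + (-2364 + 487)) = sqrt(815 - 1877) = sqrt(-1062) = 3*I*sqrt(118)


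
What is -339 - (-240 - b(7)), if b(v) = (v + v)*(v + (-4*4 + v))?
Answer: -127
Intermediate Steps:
b(v) = 2*v*(-16 + 2*v) (b(v) = (2*v)*(v + (-16 + v)) = (2*v)*(-16 + 2*v) = 2*v*(-16 + 2*v))
-339 - (-240 - b(7)) = -339 - (-240 - 4*7*(-8 + 7)) = -339 - (-240 - 4*7*(-1)) = -339 - (-240 - 1*(-28)) = -339 - (-240 + 28) = -339 - 1*(-212) = -339 + 212 = -127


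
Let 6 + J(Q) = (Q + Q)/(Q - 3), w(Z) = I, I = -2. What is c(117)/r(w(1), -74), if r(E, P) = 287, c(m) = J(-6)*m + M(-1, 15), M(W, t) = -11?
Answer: -557/287 ≈ -1.9408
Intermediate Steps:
w(Z) = -2
J(Q) = -6 + 2*Q/(-3 + Q) (J(Q) = -6 + (Q + Q)/(Q - 3) = -6 + (2*Q)/(-3 + Q) = -6 + 2*Q/(-3 + Q))
c(m) = -11 - 14*m/3 (c(m) = (2*(9 - 2*(-6))/(-3 - 6))*m - 11 = (2*(9 + 12)/(-9))*m - 11 = (2*(-⅑)*21)*m - 11 = -14*m/3 - 11 = -11 - 14*m/3)
c(117)/r(w(1), -74) = (-11 - 14/3*117)/287 = (-11 - 546)*(1/287) = -557*1/287 = -557/287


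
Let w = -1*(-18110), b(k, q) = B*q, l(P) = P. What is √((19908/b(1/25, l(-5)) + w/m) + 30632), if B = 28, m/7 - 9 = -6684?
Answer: √2662610658855/9345 ≈ 174.61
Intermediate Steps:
m = -46725 (m = 63 + 7*(-6684) = 63 - 46788 = -46725)
b(k, q) = 28*q
w = 18110
√((19908/b(1/25, l(-5)) + w/m) + 30632) = √((19908/((28*(-5))) + 18110/(-46725)) + 30632) = √((19908/(-140) + 18110*(-1/46725)) + 30632) = √((19908*(-1/140) - 3622/9345) + 30632) = √((-711/5 - 3622/9345) + 30632) = √(-1332481/9345 + 30632) = √(284923559/9345) = √2662610658855/9345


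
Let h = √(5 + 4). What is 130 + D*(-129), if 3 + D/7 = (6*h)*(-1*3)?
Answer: 51601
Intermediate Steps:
h = 3 (h = √9 = 3)
D = -399 (D = -21 + 7*((6*3)*(-1*3)) = -21 + 7*(18*(-3)) = -21 + 7*(-54) = -21 - 378 = -399)
130 + D*(-129) = 130 - 399*(-129) = 130 + 51471 = 51601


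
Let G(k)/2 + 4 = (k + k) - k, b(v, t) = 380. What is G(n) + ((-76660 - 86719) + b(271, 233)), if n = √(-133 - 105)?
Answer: -163007 + 2*I*√238 ≈ -1.6301e+5 + 30.854*I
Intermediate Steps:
n = I*√238 (n = √(-238) = I*√238 ≈ 15.427*I)
G(k) = -8 + 2*k (G(k) = -8 + 2*((k + k) - k) = -8 + 2*(2*k - k) = -8 + 2*k)
G(n) + ((-76660 - 86719) + b(271, 233)) = (-8 + 2*(I*√238)) + ((-76660 - 86719) + 380) = (-8 + 2*I*√238) + (-163379 + 380) = (-8 + 2*I*√238) - 162999 = -163007 + 2*I*√238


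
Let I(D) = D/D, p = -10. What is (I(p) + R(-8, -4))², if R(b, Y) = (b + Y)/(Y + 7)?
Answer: 9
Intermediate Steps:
I(D) = 1
R(b, Y) = (Y + b)/(7 + Y)
(I(p) + R(-8, -4))² = (1 + (-4 - 8)/(7 - 4))² = (1 - 12/3)² = (1 + (⅓)*(-12))² = (1 - 4)² = (-3)² = 9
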